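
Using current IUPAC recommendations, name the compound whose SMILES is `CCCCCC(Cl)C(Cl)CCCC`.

5,6-dichloroundecane

The longest continuous carbon chain has 11 atoms, so the parent hydride is undecane.
Choose the numbering such that the substituent locant set {5,6} is lower than {6,7} at the first point of difference.
That gives chloro groups at C-5 and C-6.
The name is 5,6-dichloroundecane.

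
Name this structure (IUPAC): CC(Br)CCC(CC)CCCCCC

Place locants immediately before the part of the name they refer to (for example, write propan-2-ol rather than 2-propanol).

2-bromo-5-ethylundecane

The longest continuous carbon chain has 11 atoms, so the parent hydride is undecane.
Choose the numbering such that the substituent locant set {2,5} is lower than {7,10} at the first point of difference.
This places a bromo group at C-2; an ethyl group at C-5.
Substituent prefixes are cited in alphabetical order (multiplying prefixes like di-/tri- are ignored for ordering).
Assembling the pieces gives 2-bromo-5-ethylundecane.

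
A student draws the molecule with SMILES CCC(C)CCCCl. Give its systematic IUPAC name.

The longest continuous carbon chain has 6 atoms, so the parent hydride is hexane.
Choose the numbering such that the substituent locant set {1,4} is lower than {3,6} at the first point of difference.
This places a chloro group at C-1; a methyl group at C-4.
The substituents are ordered alphabetically, ignoring any di-/tri- multipliers.
The name is 1-chloro-4-methylhexane.

1-chloro-4-methylhexane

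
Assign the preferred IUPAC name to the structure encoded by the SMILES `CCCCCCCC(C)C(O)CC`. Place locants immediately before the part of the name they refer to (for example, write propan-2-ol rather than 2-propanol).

4-methylundecan-3-ol

The longest chain bearing the –OH group is 11 carbons long (undecane).
The highest-priority functional group is an alcohol (–OH), so the name ends in -ol.
Number the chain so that numbering from this end puts the hydroxyl group at C-3 rather than C-9.
This places the hydroxyl at C-3; a methyl group at C-4.
Assembling the pieces gives 4-methylundecan-3-ol.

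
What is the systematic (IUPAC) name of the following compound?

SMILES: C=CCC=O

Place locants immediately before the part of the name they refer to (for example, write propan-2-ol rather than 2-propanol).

but-3-enal

Counting along the main chain through the –CHO group and the multiple bond gives 4 carbons: the parent is butane.
An aldehyde (terminal –CHO) is the principal characteristic group, giving the suffix -al.
There is one C=C double bond, indicated by the ending -ene.
Number the chain so that the aldehyde carbon is C-1 by definition.
That gives the double bond between C-3 and C-4.
Putting it together: but-3-enal.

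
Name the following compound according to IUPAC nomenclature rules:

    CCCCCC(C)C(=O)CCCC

6-methylundecan-5-one

The longest carbon chain that includes the carbonyl has 11 carbons, so the parent hydride is undecane.
The principal characteristic group is a ketone (C=O on an internal carbon), named with the suffix -one.
Number the chain so that numbering from this end puts the carbonyl group at C-5 rather than C-7.
This places the carbonyl at C-5; a methyl group at C-6.
The name is 6-methylundecan-5-one.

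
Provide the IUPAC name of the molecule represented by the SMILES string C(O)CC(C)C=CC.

3-methylhex-4-en-1-ol

The longest carbon chain that includes the –OH group and the multiple bond has 6 carbons, so the parent hydride is hexane.
The principal characteristic group is an alcohol (–OH), named with the suffix -ol.
A C=C double bond in the chain gives the infix -ene-.
The numbering direction is chosen so that numbering from this end puts the hydroxyl group at C-1 rather than C-6.
With this numbering: the hydroxyl at C-1; the double bond between C-4 and C-5; a methyl group at C-3.
The name is 3-methylhex-4-en-1-ol.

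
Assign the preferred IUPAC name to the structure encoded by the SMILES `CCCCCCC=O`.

The longest carbon chain that includes the –CHO group has 7 carbons, so the parent hydride is heptane.
The principal characteristic group is an aldehyde (terminal –CHO), named with the suffix -al.
The numbering direction is chosen so that the aldehyde carbon is C-1 by definition.
Putting it together: heptanal.

heptanal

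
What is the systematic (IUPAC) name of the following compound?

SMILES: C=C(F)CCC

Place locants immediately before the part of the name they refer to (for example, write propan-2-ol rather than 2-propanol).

2-fluoropent-1-ene

The longest chain bearing the multiple bond is 5 carbons long (pentane).
There is one C=C double bond, indicated by the ending -ene.
Choose the numbering such that numbering from this end puts the double bond at C-1 rather than C-4.
That gives the double bond between C-1 and C-2; a fluoro group at C-2.
The name is 2-fluoropent-1-ene.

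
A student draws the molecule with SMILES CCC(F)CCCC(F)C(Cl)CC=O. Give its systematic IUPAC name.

3-chloro-4,8-difluorodecanal

Counting along the main chain through the –CHO group gives 10 carbons: the parent is decane.
The highest-priority functional group is an aldehyde (terminal –CHO), so the name ends in -al.
The numbering direction is chosen so that the aldehyde carbon is C-1 by definition.
This places a chloro group at C-3; fluoro groups at C-4 and C-8.
Substituent prefixes are cited in alphabetical order (multiplying prefixes like di-/tri- are ignored for ordering).
The name is 3-chloro-4,8-difluorodecanal.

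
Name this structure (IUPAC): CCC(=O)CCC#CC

The longest carbon chain that includes the carbonyl and the multiple bond has 8 carbons, so the parent hydride is octane.
A ketone (C=O on an internal carbon) is the principal characteristic group, giving the suffix -one.
There is one C≡C triple bond, indicated by the ending -yne.
Choose the numbering such that numbering from this end puts the carbonyl group at C-3 rather than C-6.
That gives the carbonyl at C-3; the triple bond between C-6 and C-7.
Assembling the pieces gives oct-6-yn-3-one.

oct-6-yn-3-one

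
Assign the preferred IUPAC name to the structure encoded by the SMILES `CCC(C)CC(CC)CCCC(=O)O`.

5-ethyl-7-methylnonanoic acid

Counting along the main chain through the –COOH group gives 9 carbons: the parent is nonane.
The highest-priority functional group is a carboxylic acid (terminal –COOH), so the name ends in -oic acid.
The numbering direction is chosen so that the carboxylic acid carbon is C-1 by definition.
This places an ethyl group at C-5; a methyl group at C-7.
Prefixes are listed alphabetically: ethyl, methyl.
Assembling the pieces gives 5-ethyl-7-methylnonanoic acid.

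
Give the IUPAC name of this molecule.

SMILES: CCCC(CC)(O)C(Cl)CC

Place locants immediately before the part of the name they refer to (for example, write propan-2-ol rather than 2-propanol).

3-chloro-4-ethylheptan-4-ol

Counting along the main chain through the –OH group gives 7 carbons: the parent is heptane.
An alcohol (–OH) is the principal characteristic group, giving the suffix -ol.
Number the chain so that the substituent locant set {3,4} is lower than {4,5} at the first point of difference.
That gives the hydroxyl at C-4; a chloro group at C-3; an ethyl group at C-4.
The substituents are ordered alphabetically, ignoring any di-/tri- multipliers.
Assembling the pieces gives 3-chloro-4-ethylheptan-4-ol.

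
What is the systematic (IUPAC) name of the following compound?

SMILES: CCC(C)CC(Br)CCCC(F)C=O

6-bromo-2-fluoro-8-methyldecanal

The longest carbon chain that includes the –CHO group has 10 carbons, so the parent hydride is decane.
The principal characteristic group is an aldehyde (terminal –CHO), named with the suffix -al.
Number the chain so that the aldehyde carbon is C-1 by definition.
That gives a bromo group at C-6; a fluoro group at C-2; a methyl group at C-8.
The substituents are ordered alphabetically, ignoring any di-/tri- multipliers.
The name is 6-bromo-2-fluoro-8-methyldecanal.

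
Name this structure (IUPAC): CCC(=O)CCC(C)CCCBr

The longest carbon chain that includes the carbonyl has 9 carbons, so the parent hydride is nonane.
A ketone (C=O on an internal carbon) is the principal characteristic group, giving the suffix -one.
Number the chain so that numbering from this end puts the carbonyl group at C-3 rather than C-7.
With this numbering: the carbonyl at C-3; a bromo group at C-9; a methyl group at C-6.
Prefixes are listed alphabetically: bromo, methyl.
The name is 9-bromo-6-methylnonan-3-one.

9-bromo-6-methylnonan-3-one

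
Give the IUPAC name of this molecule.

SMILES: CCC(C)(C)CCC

The parent chain contains 6 carbons (hexane).
Number the chain so that the substituent locant set {3,3} is lower than {4,4} at the first point of difference.
That gives two methyl groups at C-3.
Putting it together: 3,3-dimethylhexane.

3,3-dimethylhexane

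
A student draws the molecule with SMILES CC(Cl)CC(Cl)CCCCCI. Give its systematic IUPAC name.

The longest continuous carbon chain has 9 atoms, so the parent hydride is nonane.
Number the chain so that the substituent locant set {1,6,8} is lower than {2,4,9} at the first point of difference.
This places chloro groups at C-6 and C-8; an iodo group at C-1.
The substituents are ordered alphabetically, ignoring any di-/tri- multipliers.
The name is 6,8-dichloro-1-iodononane.

6,8-dichloro-1-iodononane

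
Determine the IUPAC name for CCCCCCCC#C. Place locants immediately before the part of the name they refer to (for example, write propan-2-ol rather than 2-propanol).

non-1-yne

Counting along the main chain through the multiple bond gives 9 carbons: the parent is nonane.
There is one C≡C triple bond, indicated by the ending -yne.
The numbering direction is chosen so that numbering from this end puts the triple bond at C-1 rather than C-8.
That gives the triple bond between C-1 and C-2.
The name is non-1-yne.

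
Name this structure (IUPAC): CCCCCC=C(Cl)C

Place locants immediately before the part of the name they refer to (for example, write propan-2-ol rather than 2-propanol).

The longest chain bearing the multiple bond is 8 carbons long (octane).
A C=C double bond in the chain gives the infix -ene-.
Choose the numbering such that numbering from this end puts the double bond at C-2 rather than C-6.
That gives the double bond between C-2 and C-3; a chloro group at C-2.
Assembling the pieces gives 2-chlorooct-2-ene.

2-chlorooct-2-ene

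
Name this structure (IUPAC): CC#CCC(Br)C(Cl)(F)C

5-bromo-6-chloro-6-fluorohept-2-yne

Counting along the main chain through the multiple bond gives 7 carbons: the parent is heptane.
A C≡C triple bond in the chain gives the infix -yne-.
Number the chain so that numbering from this end puts the triple bond at C-2 rather than C-5.
With this numbering: the triple bond between C-2 and C-3; a bromo group at C-5; a chloro group at C-6; a fluoro group at C-6.
Prefixes are listed alphabetically: bromo, chloro, fluoro.
Putting it together: 5-bromo-6-chloro-6-fluorohept-2-yne.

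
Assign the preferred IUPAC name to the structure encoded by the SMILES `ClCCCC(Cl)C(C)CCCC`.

The longest carbon chain is 9 atoms: the parent is nonane.
Number the chain so that the substituent locant set {1,4,5} is lower than {5,6,9} at the first point of difference.
That gives chloro groups at C-1 and C-4; a methyl group at C-5.
Substituent prefixes are cited in alphabetical order (multiplying prefixes like di-/tri- are ignored for ordering).
Putting it together: 1,4-dichloro-5-methylnonane.

1,4-dichloro-5-methylnonane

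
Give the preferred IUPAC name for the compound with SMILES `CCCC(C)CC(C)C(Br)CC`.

3-bromo-4,6-dimethylnonane

The longest continuous carbon chain has 9 atoms, so the parent hydride is nonane.
The numbering direction is chosen so that the substituent locant set {3,4,6} is lower than {4,6,7} at the first point of difference.
This places a bromo group at C-3; methyl groups at C-4 and C-6.
The substituents are ordered alphabetically, ignoring any di-/tri- multipliers.
Putting it together: 3-bromo-4,6-dimethylnonane.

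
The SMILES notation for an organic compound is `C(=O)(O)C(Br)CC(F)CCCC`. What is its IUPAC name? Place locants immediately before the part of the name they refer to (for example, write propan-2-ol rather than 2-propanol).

2-bromo-4-fluorooctanoic acid

Counting along the main chain through the –COOH group gives 8 carbons: the parent is octane.
The principal characteristic group is a carboxylic acid (terminal –COOH), named with the suffix -oic acid.
Number the chain so that the carboxylic acid carbon is C-1 by definition.
This places a bromo group at C-2; a fluoro group at C-4.
Substituent prefixes are cited in alphabetical order (multiplying prefixes like di-/tri- are ignored for ordering).
Putting it together: 2-bromo-4-fluorooctanoic acid.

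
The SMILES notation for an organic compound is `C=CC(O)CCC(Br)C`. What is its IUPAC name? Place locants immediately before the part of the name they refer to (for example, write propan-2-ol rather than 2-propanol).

Counting along the main chain through the –OH group and the multiple bond gives 7 carbons: the parent is heptane.
The principal characteristic group is an alcohol (–OH), named with the suffix -ol.
A C=C double bond in the chain gives the infix -ene-.
The numbering direction is chosen so that numbering from this end puts the hydroxyl group at C-3 rather than C-5.
That gives the hydroxyl at C-3; the double bond between C-1 and C-2; a bromo group at C-6.
Assembling the pieces gives 6-bromohept-1-en-3-ol.

6-bromohept-1-en-3-ol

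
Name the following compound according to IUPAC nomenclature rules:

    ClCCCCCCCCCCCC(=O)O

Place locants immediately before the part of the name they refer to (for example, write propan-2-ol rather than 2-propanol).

12-chlorododecanoic acid

The longest carbon chain that includes the –COOH group has 12 carbons, so the parent hydride is dodecane.
The principal characteristic group is a carboxylic acid (terminal –COOH), named with the suffix -oic acid.
Choose the numbering such that the carboxylic acid carbon is C-1 by definition.
This places a chloro group at C-12.
Assembling the pieces gives 12-chlorododecanoic acid.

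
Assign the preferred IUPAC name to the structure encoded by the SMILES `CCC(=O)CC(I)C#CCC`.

Counting along the main chain through the carbonyl and the multiple bond gives 9 carbons: the parent is nonane.
A ketone (C=O on an internal carbon) is the principal characteristic group, giving the suffix -one.
A C≡C triple bond in the chain gives the infix -yne-.
Choose the numbering such that numbering from this end puts the carbonyl group at C-3 rather than C-7.
With this numbering: the carbonyl at C-3; the triple bond between C-6 and C-7; an iodo group at C-5.
Assembling the pieces gives 5-iodonon-6-yn-3-one.

5-iodonon-6-yn-3-one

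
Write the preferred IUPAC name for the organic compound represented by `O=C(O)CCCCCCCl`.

The longest carbon chain that includes the –COOH group has 7 carbons, so the parent hydride is heptane.
A carboxylic acid (terminal –COOH) is the principal characteristic group, giving the suffix -oic acid.
Choose the numbering such that the carboxylic acid carbon is C-1 by definition.
With this numbering: a chloro group at C-7.
Assembling the pieces gives 7-chloroheptanoic acid.

7-chloroheptanoic acid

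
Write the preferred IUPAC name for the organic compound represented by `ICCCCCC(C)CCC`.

1-iodo-6-methylnonane

The parent chain contains 9 carbons (nonane).
The numbering direction is chosen so that the substituent locant set {1,6} is lower than {4,9} at the first point of difference.
That gives an iodo group at C-1; a methyl group at C-6.
Substituent prefixes are cited in alphabetical order (multiplying prefixes like di-/tri- are ignored for ordering).
Assembling the pieces gives 1-iodo-6-methylnonane.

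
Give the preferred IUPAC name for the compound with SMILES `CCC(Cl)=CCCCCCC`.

The longest carbon chain that includes the multiple bond has 10 carbons, so the parent hydride is decane.
There is one C=C double bond, indicated by the ending -ene.
The numbering direction is chosen so that numbering from this end puts the double bond at C-3 rather than C-7.
That gives the double bond between C-3 and C-4; a chloro group at C-3.
Assembling the pieces gives 3-chlorodec-3-ene.

3-chlorodec-3-ene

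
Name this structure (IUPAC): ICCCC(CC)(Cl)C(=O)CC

4-chloro-4-ethyl-7-iodoheptan-3-one

The longest carbon chain that includes the carbonyl has 7 carbons, so the parent hydride is heptane.
The principal characteristic group is a ketone (C=O on an internal carbon), named with the suffix -one.
The numbering direction is chosen so that numbering from this end puts the carbonyl group at C-3 rather than C-5.
That gives the carbonyl at C-3; a chloro group at C-4; an ethyl group at C-4; an iodo group at C-7.
The substituents are ordered alphabetically, ignoring any di-/tri- multipliers.
Assembling the pieces gives 4-chloro-4-ethyl-7-iodoheptan-3-one.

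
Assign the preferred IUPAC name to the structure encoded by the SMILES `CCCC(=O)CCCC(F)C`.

The longest chain bearing the carbonyl is 9 carbons long (nonane).
The principal characteristic group is a ketone (C=O on an internal carbon), named with the suffix -one.
Choose the numbering such that numbering from this end puts the carbonyl group at C-4 rather than C-6.
This places the carbonyl at C-4; a fluoro group at C-8.
Putting it together: 8-fluorononan-4-one.

8-fluorononan-4-one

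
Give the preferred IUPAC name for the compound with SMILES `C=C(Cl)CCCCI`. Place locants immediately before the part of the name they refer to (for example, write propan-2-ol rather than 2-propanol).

2-chloro-6-iodohex-1-ene

Counting along the main chain through the multiple bond gives 6 carbons: the parent is hexane.
The chain contains a C=C double bond, so the unsaturation ending is -ene.
The numbering direction is chosen so that numbering from this end puts the double bond at C-1 rather than C-5.
This places the double bond between C-1 and C-2; a chloro group at C-2; an iodo group at C-6.
Substituent prefixes are cited in alphabetical order (multiplying prefixes like di-/tri- are ignored for ordering).
Putting it together: 2-chloro-6-iodohex-1-ene.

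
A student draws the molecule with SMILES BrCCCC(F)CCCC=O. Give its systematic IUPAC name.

The longest carbon chain that includes the –CHO group has 8 carbons, so the parent hydride is octane.
The highest-priority functional group is an aldehyde (terminal –CHO), so the name ends in -al.
Number the chain so that the aldehyde carbon is C-1 by definition.
That gives a bromo group at C-8; a fluoro group at C-5.
The substituents are ordered alphabetically, ignoring any di-/tri- multipliers.
The name is 8-bromo-5-fluorooctanal.

8-bromo-5-fluorooctanal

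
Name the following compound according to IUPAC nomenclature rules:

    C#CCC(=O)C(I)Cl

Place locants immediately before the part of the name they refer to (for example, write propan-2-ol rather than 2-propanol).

1-chloro-1-iodopent-4-yn-2-one

Counting along the main chain through the carbonyl and the multiple bond gives 5 carbons: the parent is pentane.
The highest-priority functional group is a ketone (C=O on an internal carbon), so the name ends in -one.
The chain contains a C≡C triple bond, so the unsaturation ending is -yne.
Choose the numbering such that numbering from this end puts the carbonyl group at C-2 rather than C-4.
That gives the carbonyl at C-2; the triple bond between C-4 and C-5; a chloro group at C-1; an iodo group at C-1.
Prefixes are listed alphabetically: chloro, iodo.
The name is 1-chloro-1-iodopent-4-yn-2-one.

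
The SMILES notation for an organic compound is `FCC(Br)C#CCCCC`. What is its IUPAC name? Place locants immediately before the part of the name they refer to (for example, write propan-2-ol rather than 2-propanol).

The longest chain bearing the multiple bond is 8 carbons long (octane).
There is one C≡C triple bond, indicated by the ending -yne.
The numbering direction is chosen so that numbering from this end puts the triple bond at C-3 rather than C-5.
That gives the triple bond between C-3 and C-4; a bromo group at C-2; a fluoro group at C-1.
Substituent prefixes are cited in alphabetical order (multiplying prefixes like di-/tri- are ignored for ordering).
Assembling the pieces gives 2-bromo-1-fluorooct-3-yne.

2-bromo-1-fluorooct-3-yne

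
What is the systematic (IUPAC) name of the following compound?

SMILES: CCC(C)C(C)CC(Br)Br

1,1-dibromo-3,4-dimethylhexane

The longest continuous carbon chain has 6 atoms, so the parent hydride is hexane.
Choose the numbering such that the substituent locant set {1,1,3,4} is lower than {3,4,6,6} at the first point of difference.
This places two bromo groups at C-1; methyl groups at C-3 and C-4.
The substituents are ordered alphabetically, ignoring any di-/tri- multipliers.
Putting it together: 1,1-dibromo-3,4-dimethylhexane.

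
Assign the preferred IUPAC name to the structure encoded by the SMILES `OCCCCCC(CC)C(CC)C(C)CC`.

The longest chain bearing the –OH group is 10 carbons long (decane).
The highest-priority functional group is an alcohol (–OH), so the name ends in -ol.
Choose the numbering such that numbering from this end puts the hydroxyl group at C-1 rather than C-10.
That gives the hydroxyl at C-1; ethyl groups at C-6 and C-7; a methyl group at C-8.
Substituent prefixes are cited in alphabetical order (multiplying prefixes like di-/tri- are ignored for ordering).
The name is 6,7-diethyl-8-methyldecan-1-ol.

6,7-diethyl-8-methyldecan-1-ol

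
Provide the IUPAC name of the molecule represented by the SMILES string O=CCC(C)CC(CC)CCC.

The longest chain bearing the –CHO group is 8 carbons long (octane).
The highest-priority functional group is an aldehyde (terminal –CHO), so the name ends in -al.
Choose the numbering such that the aldehyde carbon is C-1 by definition.
This places an ethyl group at C-5; a methyl group at C-3.
The substituents are ordered alphabetically, ignoring any di-/tri- multipliers.
Putting it together: 5-ethyl-3-methyloctanal.

5-ethyl-3-methyloctanal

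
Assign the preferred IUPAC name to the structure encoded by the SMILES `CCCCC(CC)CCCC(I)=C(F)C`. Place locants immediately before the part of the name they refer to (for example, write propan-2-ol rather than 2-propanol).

Counting along the main chain through the multiple bond gives 11 carbons: the parent is undecane.
The chain contains a C=C double bond, so the unsaturation ending is -ene.
Choose the numbering such that numbering from this end puts the double bond at C-2 rather than C-9.
That gives the double bond between C-2 and C-3; an ethyl group at C-7; a fluoro group at C-2; an iodo group at C-3.
Substituent prefixes are cited in alphabetical order (multiplying prefixes like di-/tri- are ignored for ordering).
Assembling the pieces gives 7-ethyl-2-fluoro-3-iodoundec-2-ene.

7-ethyl-2-fluoro-3-iodoundec-2-ene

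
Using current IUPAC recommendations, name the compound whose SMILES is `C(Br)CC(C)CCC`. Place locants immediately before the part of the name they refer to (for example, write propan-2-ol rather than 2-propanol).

1-bromo-3-methylhexane

The parent chain contains 6 carbons (hexane).
The numbering direction is chosen so that the substituent locant set {1,3} is lower than {4,6} at the first point of difference.
With this numbering: a bromo group at C-1; a methyl group at C-3.
The substituents are ordered alphabetically, ignoring any di-/tri- multipliers.
The name is 1-bromo-3-methylhexane.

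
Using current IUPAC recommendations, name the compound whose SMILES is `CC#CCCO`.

pent-3-yn-1-ol

The longest carbon chain that includes the –OH group and the multiple bond has 5 carbons, so the parent hydride is pentane.
The principal characteristic group is an alcohol (–OH), named with the suffix -ol.
There is one C≡C triple bond, indicated by the ending -yne.
Choose the numbering such that numbering from this end puts the hydroxyl group at C-1 rather than C-5.
With this numbering: the hydroxyl at C-1; the triple bond between C-3 and C-4.
Assembling the pieces gives pent-3-yn-1-ol.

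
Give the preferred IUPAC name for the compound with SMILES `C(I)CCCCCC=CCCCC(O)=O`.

Counting along the main chain through the –COOH group and the multiple bond gives 12 carbons: the parent is dodecane.
The principal characteristic group is a carboxylic acid (terminal –COOH), named with the suffix -oic acid.
There is one C=C double bond, indicated by the ending -ene.
The numbering direction is chosen so that the carboxylic acid carbon is C-1 by definition.
With this numbering: the double bond between C-5 and C-6; an iodo group at C-12.
Putting it together: 12-iodododec-5-enoic acid.

12-iodododec-5-enoic acid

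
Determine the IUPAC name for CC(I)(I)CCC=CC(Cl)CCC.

The longest chain bearing the multiple bond is 10 carbons long (decane).
There is one C=C double bond, indicated by the ending -ene.
Number the chain so that the substituent locant set {2,2,7} is lower than {4,9,9} at the first point of difference.
This places the double bond between C-5 and C-6; a chloro group at C-7; two iodo groups at C-2.
Substituent prefixes are cited in alphabetical order (multiplying prefixes like di-/tri- are ignored for ordering).
The name is 7-chloro-2,2-diiododec-5-ene.

7-chloro-2,2-diiododec-5-ene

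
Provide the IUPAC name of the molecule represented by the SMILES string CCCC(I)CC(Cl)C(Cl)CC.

3,4-dichloro-6-iodononane

The longest carbon chain is 9 atoms: the parent is nonane.
Number the chain so that the substituent locant set {3,4,6} is lower than {4,6,7} at the first point of difference.
With this numbering: chloro groups at C-3 and C-4; an iodo group at C-6.
The substituents are ordered alphabetically, ignoring any di-/tri- multipliers.
Assembling the pieces gives 3,4-dichloro-6-iodononane.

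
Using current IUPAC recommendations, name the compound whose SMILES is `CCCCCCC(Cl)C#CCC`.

Counting along the main chain through the multiple bond gives 11 carbons: the parent is undecane.
There is one C≡C triple bond, indicated by the ending -yne.
The numbering direction is chosen so that numbering from this end puts the triple bond at C-3 rather than C-8.
This places the triple bond between C-3 and C-4; a chloro group at C-5.
The name is 5-chloroundec-3-yne.

5-chloroundec-3-yne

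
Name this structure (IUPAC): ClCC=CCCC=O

Counting along the main chain through the –CHO group and the multiple bond gives 6 carbons: the parent is hexane.
An aldehyde (terminal –CHO) is the principal characteristic group, giving the suffix -al.
There is one C=C double bond, indicated by the ending -ene.
The numbering direction is chosen so that the aldehyde carbon is C-1 by definition.
That gives the double bond between C-4 and C-5; a chloro group at C-6.
The name is 6-chlorohex-4-enal.

6-chlorohex-4-enal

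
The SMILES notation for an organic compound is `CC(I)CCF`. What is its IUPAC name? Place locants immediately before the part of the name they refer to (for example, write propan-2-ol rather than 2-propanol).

The longest carbon chain is 4 atoms: the parent is butane.
Choose the numbering such that the substituent locant set {1,3} is lower than {2,4} at the first point of difference.
With this numbering: a fluoro group at C-1; an iodo group at C-3.
Prefixes are listed alphabetically: fluoro, iodo.
Putting it together: 1-fluoro-3-iodobutane.

1-fluoro-3-iodobutane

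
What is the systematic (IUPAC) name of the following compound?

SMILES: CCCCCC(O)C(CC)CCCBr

1-bromo-4-ethyldecan-5-ol

The longest carbon chain that includes the –OH group has 10 carbons, so the parent hydride is decane.
An alcohol (–OH) is the principal characteristic group, giving the suffix -ol.
Number the chain so that numbering from this end puts the hydroxyl group at C-5 rather than C-6.
This places the hydroxyl at C-5; a bromo group at C-1; an ethyl group at C-4.
Substituent prefixes are cited in alphabetical order (multiplying prefixes like di-/tri- are ignored for ordering).
Assembling the pieces gives 1-bromo-4-ethyldecan-5-ol.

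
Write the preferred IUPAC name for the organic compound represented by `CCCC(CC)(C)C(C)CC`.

The parent chain contains 7 carbons (heptane).
Choose the numbering such that the substituent locant set {3,4,4} is lower than {4,4,5} at the first point of difference.
With this numbering: an ethyl group at C-4; methyl groups at C-3 and C-4.
The substituents are ordered alphabetically, ignoring any di-/tri- multipliers.
Assembling the pieces gives 4-ethyl-3,4-dimethylheptane.

4-ethyl-3,4-dimethylheptane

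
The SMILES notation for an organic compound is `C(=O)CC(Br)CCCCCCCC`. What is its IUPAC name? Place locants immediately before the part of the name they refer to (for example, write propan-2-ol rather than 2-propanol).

3-bromoundecanal

The longest chain bearing the –CHO group is 11 carbons long (undecane).
The highest-priority functional group is an aldehyde (terminal –CHO), so the name ends in -al.
Choose the numbering such that the aldehyde carbon is C-1 by definition.
That gives a bromo group at C-3.
Putting it together: 3-bromoundecanal.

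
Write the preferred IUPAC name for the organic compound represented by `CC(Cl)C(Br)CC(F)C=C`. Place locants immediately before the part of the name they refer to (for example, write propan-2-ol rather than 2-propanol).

Counting along the main chain through the multiple bond gives 7 carbons: the parent is heptane.
The chain contains a C=C double bond, so the unsaturation ending is -ene.
The numbering direction is chosen so that numbering from this end puts the double bond at C-1 rather than C-6.
With this numbering: the double bond between C-1 and C-2; a bromo group at C-5; a chloro group at C-6; a fluoro group at C-3.
The substituents are ordered alphabetically, ignoring any di-/tri- multipliers.
Putting it together: 5-bromo-6-chloro-3-fluorohept-1-ene.

5-bromo-6-chloro-3-fluorohept-1-ene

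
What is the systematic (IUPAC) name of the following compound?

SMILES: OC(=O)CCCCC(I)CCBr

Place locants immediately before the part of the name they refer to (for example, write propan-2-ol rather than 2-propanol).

Counting along the main chain through the –COOH group gives 8 carbons: the parent is octane.
A carboxylic acid (terminal –COOH) is the principal characteristic group, giving the suffix -oic acid.
Choose the numbering such that the carboxylic acid carbon is C-1 by definition.
That gives a bromo group at C-8; an iodo group at C-6.
Prefixes are listed alphabetically: bromo, iodo.
Putting it together: 8-bromo-6-iodooctanoic acid.

8-bromo-6-iodooctanoic acid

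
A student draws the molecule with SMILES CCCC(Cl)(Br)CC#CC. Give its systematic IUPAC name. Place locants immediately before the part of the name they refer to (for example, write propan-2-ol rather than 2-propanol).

5-bromo-5-chlorooct-2-yne

The longest carbon chain that includes the multiple bond has 8 carbons, so the parent hydride is octane.
A C≡C triple bond in the chain gives the infix -yne-.
The numbering direction is chosen so that numbering from this end puts the triple bond at C-2 rather than C-6.
With this numbering: the triple bond between C-2 and C-3; a bromo group at C-5; a chloro group at C-5.
Prefixes are listed alphabetically: bromo, chloro.
Assembling the pieces gives 5-bromo-5-chlorooct-2-yne.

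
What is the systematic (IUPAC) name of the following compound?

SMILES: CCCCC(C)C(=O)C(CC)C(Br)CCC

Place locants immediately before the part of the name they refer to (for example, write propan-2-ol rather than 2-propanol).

4-bromo-5-ethyl-7-methylundecan-6-one

The longest carbon chain that includes the carbonyl has 11 carbons, so the parent hydride is undecane.
The highest-priority functional group is a ketone (C=O on an internal carbon), so the name ends in -one.
Number the chain so that the substituent locant set {4,5,7} is lower than {5,7,8} at the first point of difference.
This places the carbonyl at C-6; a bromo group at C-4; an ethyl group at C-5; a methyl group at C-7.
Prefixes are listed alphabetically: bromo, ethyl, methyl.
Assembling the pieces gives 4-bromo-5-ethyl-7-methylundecan-6-one.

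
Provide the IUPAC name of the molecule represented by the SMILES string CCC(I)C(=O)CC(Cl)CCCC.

The longest chain bearing the carbonyl is 10 carbons long (decane).
The highest-priority functional group is a ketone (C=O on an internal carbon), so the name ends in -one.
Number the chain so that numbering from this end puts the carbonyl group at C-4 rather than C-7.
With this numbering: the carbonyl at C-4; a chloro group at C-6; an iodo group at C-3.
The substituents are ordered alphabetically, ignoring any di-/tri- multipliers.
The name is 6-chloro-3-iododecan-4-one.

6-chloro-3-iododecan-4-one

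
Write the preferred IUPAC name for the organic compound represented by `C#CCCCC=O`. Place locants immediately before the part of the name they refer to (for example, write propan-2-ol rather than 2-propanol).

hex-5-ynal

The longest carbon chain that includes the –CHO group and the multiple bond has 6 carbons, so the parent hydride is hexane.
The highest-priority functional group is an aldehyde (terminal –CHO), so the name ends in -al.
The chain contains a C≡C triple bond, so the unsaturation ending is -yne.
Choose the numbering such that the aldehyde carbon is C-1 by definition.
With this numbering: the triple bond between C-5 and C-6.
The name is hex-5-ynal.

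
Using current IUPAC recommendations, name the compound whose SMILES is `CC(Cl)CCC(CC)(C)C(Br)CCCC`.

6-bromo-2-chloro-5-ethyl-5-methyldecane

The longest continuous carbon chain has 10 atoms, so the parent hydride is decane.
Number the chain so that the substituent locant set {2,5,5,6} is lower than {5,6,6,9} at the first point of difference.
This places a bromo group at C-6; a chloro group at C-2; an ethyl group at C-5; a methyl group at C-5.
Substituent prefixes are cited in alphabetical order (multiplying prefixes like di-/tri- are ignored for ordering).
Assembling the pieces gives 6-bromo-2-chloro-5-ethyl-5-methyldecane.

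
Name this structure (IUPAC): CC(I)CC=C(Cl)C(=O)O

2-chloro-5-iodohex-2-enoic acid

Counting along the main chain through the –COOH group and the multiple bond gives 6 carbons: the parent is hexane.
A carboxylic acid (terminal –COOH) is the principal characteristic group, giving the suffix -oic acid.
The chain contains a C=C double bond, so the unsaturation ending is -ene.
Choose the numbering such that the carboxylic acid carbon is C-1 by definition.
This places the double bond between C-2 and C-3; a chloro group at C-2; an iodo group at C-5.
Substituent prefixes are cited in alphabetical order (multiplying prefixes like di-/tri- are ignored for ordering).
Assembling the pieces gives 2-chloro-5-iodohex-2-enoic acid.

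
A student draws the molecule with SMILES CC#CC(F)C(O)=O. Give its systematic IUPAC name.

2-fluoropent-3-ynoic acid

Counting along the main chain through the –COOH group and the multiple bond gives 5 carbons: the parent is pentane.
A carboxylic acid (terminal –COOH) is the principal characteristic group, giving the suffix -oic acid.
The chain contains a C≡C triple bond, so the unsaturation ending is -yne.
The numbering direction is chosen so that the carboxylic acid carbon is C-1 by definition.
With this numbering: the triple bond between C-3 and C-4; a fluoro group at C-2.
The name is 2-fluoropent-3-ynoic acid.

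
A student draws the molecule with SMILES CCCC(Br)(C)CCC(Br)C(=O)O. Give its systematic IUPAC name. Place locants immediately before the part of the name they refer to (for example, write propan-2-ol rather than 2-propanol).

Counting along the main chain through the –COOH group gives 8 carbons: the parent is octane.
The highest-priority functional group is a carboxylic acid (terminal –COOH), so the name ends in -oic acid.
The numbering direction is chosen so that the carboxylic acid carbon is C-1 by definition.
With this numbering: bromo groups at C-2 and C-5; a methyl group at C-5.
The substituents are ordered alphabetically, ignoring any di-/tri- multipliers.
Assembling the pieces gives 2,5-dibromo-5-methyloctanoic acid.

2,5-dibromo-5-methyloctanoic acid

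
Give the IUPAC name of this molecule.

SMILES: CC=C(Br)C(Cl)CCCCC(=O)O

The longest carbon chain that includes the –COOH group and the multiple bond has 9 carbons, so the parent hydride is nonane.
The highest-priority functional group is a carboxylic acid (terminal –COOH), so the name ends in -oic acid.
A C=C double bond in the chain gives the infix -ene-.
Choose the numbering such that the carboxylic acid carbon is C-1 by definition.
That gives the double bond between C-7 and C-8; a bromo group at C-7; a chloro group at C-6.
Prefixes are listed alphabetically: bromo, chloro.
Putting it together: 7-bromo-6-chloronon-7-enoic acid.

7-bromo-6-chloronon-7-enoic acid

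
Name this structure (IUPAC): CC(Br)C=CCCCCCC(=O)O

9-bromodec-7-enoic acid

The longest chain bearing the –COOH group and the multiple bond is 10 carbons long (decane).
A carboxylic acid (terminal –COOH) is the principal characteristic group, giving the suffix -oic acid.
A C=C double bond in the chain gives the infix -ene-.
Choose the numbering such that the carboxylic acid carbon is C-1 by definition.
This places the double bond between C-7 and C-8; a bromo group at C-9.
Putting it together: 9-bromodec-7-enoic acid.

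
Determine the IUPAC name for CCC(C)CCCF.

The longest carbon chain is 6 atoms: the parent is hexane.
Choose the numbering such that the substituent locant set {1,4} is lower than {3,6} at the first point of difference.
This places a fluoro group at C-1; a methyl group at C-4.
Substituent prefixes are cited in alphabetical order (multiplying prefixes like di-/tri- are ignored for ordering).
Putting it together: 1-fluoro-4-methylhexane.

1-fluoro-4-methylhexane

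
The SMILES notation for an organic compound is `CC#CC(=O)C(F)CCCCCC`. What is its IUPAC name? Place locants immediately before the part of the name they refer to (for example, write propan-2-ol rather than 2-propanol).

The longest chain bearing the carbonyl and the multiple bond is 11 carbons long (undecane).
The highest-priority functional group is a ketone (C=O on an internal carbon), so the name ends in -one.
A C≡C triple bond in the chain gives the infix -yne-.
Number the chain so that numbering from this end puts the carbonyl group at C-4 rather than C-8.
That gives the carbonyl at C-4; the triple bond between C-2 and C-3; a fluoro group at C-5.
Assembling the pieces gives 5-fluoroundec-2-yn-4-one.

5-fluoroundec-2-yn-4-one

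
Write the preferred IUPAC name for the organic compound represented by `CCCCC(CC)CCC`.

4-ethyloctane

The parent chain contains 8 carbons (octane).
Choose the numbering such that the substituent locant set {4} is lower than {5} at the first point of difference.
With this numbering: an ethyl group at C-4.
The name is 4-ethyloctane.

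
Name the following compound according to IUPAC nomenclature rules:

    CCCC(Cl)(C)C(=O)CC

4-chloro-4-methylheptan-3-one

The longest carbon chain that includes the carbonyl has 7 carbons, so the parent hydride is heptane.
The principal characteristic group is a ketone (C=O on an internal carbon), named with the suffix -one.
Number the chain so that numbering from this end puts the carbonyl group at C-3 rather than C-5.
That gives the carbonyl at C-3; a chloro group at C-4; a methyl group at C-4.
The substituents are ordered alphabetically, ignoring any di-/tri- multipliers.
Assembling the pieces gives 4-chloro-4-methylheptan-3-one.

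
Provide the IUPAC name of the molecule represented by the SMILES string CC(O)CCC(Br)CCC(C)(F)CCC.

5-bromo-8-fluoro-8-methylundecan-2-ol

The longest chain bearing the –OH group is 11 carbons long (undecane).
An alcohol (–OH) is the principal characteristic group, giving the suffix -ol.
Number the chain so that numbering from this end puts the hydroxyl group at C-2 rather than C-10.
With this numbering: the hydroxyl at C-2; a bromo group at C-5; a fluoro group at C-8; a methyl group at C-8.
The substituents are ordered alphabetically, ignoring any di-/tri- multipliers.
Putting it together: 5-bromo-8-fluoro-8-methylundecan-2-ol.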